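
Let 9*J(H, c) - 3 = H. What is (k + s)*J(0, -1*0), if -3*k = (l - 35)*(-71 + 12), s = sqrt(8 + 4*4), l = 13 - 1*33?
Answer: -3245/9 + 2*sqrt(6)/3 ≈ -358.92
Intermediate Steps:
l = -20 (l = 13 - 33 = -20)
s = 2*sqrt(6) (s = sqrt(8 + 16) = sqrt(24) = 2*sqrt(6) ≈ 4.8990)
J(H, c) = 1/3 + H/9
k = -3245/3 (k = -(-20 - 35)*(-71 + 12)/3 = -(-55)*(-59)/3 = -1/3*3245 = -3245/3 ≈ -1081.7)
(k + s)*J(0, -1*0) = (-3245/3 + 2*sqrt(6))*(1/3 + (1/9)*0) = (-3245/3 + 2*sqrt(6))*(1/3 + 0) = (-3245/3 + 2*sqrt(6))*(1/3) = -3245/9 + 2*sqrt(6)/3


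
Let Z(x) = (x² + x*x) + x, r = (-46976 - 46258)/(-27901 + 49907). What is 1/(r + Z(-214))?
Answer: 11003/1005385517 ≈ 1.0944e-5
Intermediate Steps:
r = -46617/11003 (r = -93234/22006 = -93234*1/22006 = -46617/11003 ≈ -4.2368)
Z(x) = x + 2*x² (Z(x) = (x² + x²) + x = 2*x² + x = x + 2*x²)
1/(r + Z(-214)) = 1/(-46617/11003 - 214*(1 + 2*(-214))) = 1/(-46617/11003 - 214*(1 - 428)) = 1/(-46617/11003 - 214*(-427)) = 1/(-46617/11003 + 91378) = 1/(1005385517/11003) = 11003/1005385517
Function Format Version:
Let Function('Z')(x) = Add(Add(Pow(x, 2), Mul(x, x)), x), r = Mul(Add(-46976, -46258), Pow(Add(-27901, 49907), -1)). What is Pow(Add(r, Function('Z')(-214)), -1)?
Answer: Rational(11003, 1005385517) ≈ 1.0944e-5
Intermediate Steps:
r = Rational(-46617, 11003) (r = Mul(-93234, Pow(22006, -1)) = Mul(-93234, Rational(1, 22006)) = Rational(-46617, 11003) ≈ -4.2368)
Function('Z')(x) = Add(x, Mul(2, Pow(x, 2))) (Function('Z')(x) = Add(Add(Pow(x, 2), Pow(x, 2)), x) = Add(Mul(2, Pow(x, 2)), x) = Add(x, Mul(2, Pow(x, 2))))
Pow(Add(r, Function('Z')(-214)), -1) = Pow(Add(Rational(-46617, 11003), Mul(-214, Add(1, Mul(2, -214)))), -1) = Pow(Add(Rational(-46617, 11003), Mul(-214, Add(1, -428))), -1) = Pow(Add(Rational(-46617, 11003), Mul(-214, -427)), -1) = Pow(Add(Rational(-46617, 11003), 91378), -1) = Pow(Rational(1005385517, 11003), -1) = Rational(11003, 1005385517)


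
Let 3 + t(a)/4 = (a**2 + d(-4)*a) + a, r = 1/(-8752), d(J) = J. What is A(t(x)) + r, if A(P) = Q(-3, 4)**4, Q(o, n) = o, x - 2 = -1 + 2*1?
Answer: 708911/8752 ≈ 81.000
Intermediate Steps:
x = 3 (x = 2 + (-1 + 2*1) = 2 + (-1 + 2) = 2 + 1 = 3)
r = -1/8752 ≈ -0.00011426
t(a) = -12 - 12*a + 4*a**2 (t(a) = -12 + 4*((a**2 - 4*a) + a) = -12 + 4*(a**2 - 3*a) = -12 + (-12*a + 4*a**2) = -12 - 12*a + 4*a**2)
A(P) = 81 (A(P) = (-3)**4 = 81)
A(t(x)) + r = 81 - 1/8752 = 708911/8752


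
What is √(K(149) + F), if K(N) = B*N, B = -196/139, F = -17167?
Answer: I*√335742963/139 ≈ 131.82*I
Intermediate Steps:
B = -196/139 (B = -196*1/139 = -196/139 ≈ -1.4101)
K(N) = -196*N/139
√(K(149) + F) = √(-196/139*149 - 17167) = √(-29204/139 - 17167) = √(-2415417/139) = I*√335742963/139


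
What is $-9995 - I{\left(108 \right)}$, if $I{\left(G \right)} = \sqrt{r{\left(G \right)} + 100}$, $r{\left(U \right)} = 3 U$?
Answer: $-9995 - 2 \sqrt{106} \approx -10016.0$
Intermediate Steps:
$I{\left(G \right)} = \sqrt{100 + 3 G}$ ($I{\left(G \right)} = \sqrt{3 G + 100} = \sqrt{100 + 3 G}$)
$-9995 - I{\left(108 \right)} = -9995 - \sqrt{100 + 3 \cdot 108} = -9995 - \sqrt{100 + 324} = -9995 - \sqrt{424} = -9995 - 2 \sqrt{106}$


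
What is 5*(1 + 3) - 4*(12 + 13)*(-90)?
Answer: 9020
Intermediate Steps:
5*(1 + 3) - 4*(12 + 13)*(-90) = 5*4 - 4*25*(-90) = 20 - 100*(-90) = 20 + 9000 = 9020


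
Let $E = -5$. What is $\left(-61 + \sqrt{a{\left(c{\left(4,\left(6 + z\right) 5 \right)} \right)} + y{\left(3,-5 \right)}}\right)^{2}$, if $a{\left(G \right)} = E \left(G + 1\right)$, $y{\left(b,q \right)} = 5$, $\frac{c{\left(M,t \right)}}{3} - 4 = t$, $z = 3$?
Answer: $2986 - 854 i \sqrt{15} \approx 2986.0 - 3307.5 i$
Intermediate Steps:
$c{\left(M,t \right)} = 12 + 3 t$
$a{\left(G \right)} = -5 - 5 G$ ($a{\left(G \right)} = - 5 \left(G + 1\right) = - 5 \left(1 + G\right) = -5 - 5 G$)
$\left(-61 + \sqrt{a{\left(c{\left(4,\left(6 + z\right) 5 \right)} \right)} + y{\left(3,-5 \right)}}\right)^{2} = \left(-61 + \sqrt{\left(-5 - 5 \left(12 + 3 \left(6 + 3\right) 5\right)\right) + 5}\right)^{2} = \left(-61 + \sqrt{\left(-5 - 5 \left(12 + 3 \cdot 9 \cdot 5\right)\right) + 5}\right)^{2} = \left(-61 + \sqrt{\left(-5 - 5 \left(12 + 3 \cdot 45\right)\right) + 5}\right)^{2} = \left(-61 + \sqrt{\left(-5 - 5 \left(12 + 135\right)\right) + 5}\right)^{2} = \left(-61 + \sqrt{\left(-5 - 735\right) + 5}\right)^{2} = \left(-61 + \sqrt{-740 + 5}\right)^{2} = \left(-61 + \sqrt{-735}\right)^{2} = \left(-61 + 7 i \sqrt{15}\right)^{2}$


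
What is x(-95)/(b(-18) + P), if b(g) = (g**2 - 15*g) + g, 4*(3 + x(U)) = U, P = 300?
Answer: -107/3504 ≈ -0.030537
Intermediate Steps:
x(U) = -3 + U/4
b(g) = g**2 - 14*g
x(-95)/(b(-18) + P) = (-3 + (1/4)*(-95))/(-18*(-14 - 18) + 300) = (-3 - 95/4)/(-18*(-32) + 300) = -107/4/(576 + 300) = -107/4/876 = (1/876)*(-107/4) = -107/3504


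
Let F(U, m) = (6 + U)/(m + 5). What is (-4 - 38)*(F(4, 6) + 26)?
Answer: -12432/11 ≈ -1130.2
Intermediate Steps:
F(U, m) = (6 + U)/(5 + m)
(-4 - 38)*(F(4, 6) + 26) = (-4 - 38)*((6 + 4)/(5 + 6) + 26) = -42*(10/11 + 26) = -42*296/11 = -12432/11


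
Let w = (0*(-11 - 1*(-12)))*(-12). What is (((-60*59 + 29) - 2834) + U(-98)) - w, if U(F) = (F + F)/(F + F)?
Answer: -6344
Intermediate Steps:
w = 0 (w = (0*(-11 + 12))*(-12) = (0*1)*(-12) = 0*(-12) = 0)
U(F) = 1 (U(F) = (2*F)/((2*F)) = (2*F)*(1/(2*F)) = 1)
(((-60*59 + 29) - 2834) + U(-98)) - w = (((-60*59 + 29) - 2834) + 1) - 1*0 = (((-3540 + 29) - 2834) + 1) + 0 = ((-3511 - 2834) + 1) + 0 = (-6345 + 1) + 0 = -6344 + 0 = -6344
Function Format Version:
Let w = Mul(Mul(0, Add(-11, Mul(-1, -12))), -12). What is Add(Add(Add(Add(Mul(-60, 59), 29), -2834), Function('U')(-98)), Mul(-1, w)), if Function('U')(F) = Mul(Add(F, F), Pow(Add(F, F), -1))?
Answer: -6344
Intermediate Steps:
w = 0 (w = Mul(Mul(0, Add(-11, 12)), -12) = Mul(Mul(0, 1), -12) = Mul(0, -12) = 0)
Function('U')(F) = 1 (Function('U')(F) = Mul(Mul(2, F), Pow(Mul(2, F), -1)) = Mul(Mul(2, F), Mul(Rational(1, 2), Pow(F, -1))) = 1)
Add(Add(Add(Add(Mul(-60, 59), 29), -2834), Function('U')(-98)), Mul(-1, w)) = Add(Add(Add(Add(Mul(-60, 59), 29), -2834), 1), Mul(-1, 0)) = Add(Add(Add(Add(-3540, 29), -2834), 1), 0) = Add(Add(Add(-3511, -2834), 1), 0) = Add(Add(-6345, 1), 0) = Add(-6344, 0) = -6344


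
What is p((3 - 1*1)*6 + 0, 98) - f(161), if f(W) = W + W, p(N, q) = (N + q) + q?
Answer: -114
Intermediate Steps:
p(N, q) = N + 2*q
f(W) = 2*W
p((3 - 1*1)*6 + 0, 98) - f(161) = (((3 - 1*1)*6 + 0) + 2*98) - 2*161 = (((3 - 1)*6 + 0) + 196) - 1*322 = ((2*6 + 0) + 196) - 322 = ((12 + 0) + 196) - 322 = (12 + 196) - 322 = 208 - 322 = -114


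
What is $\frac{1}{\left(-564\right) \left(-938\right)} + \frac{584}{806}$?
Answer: $\frac{154477747}{213199896} \approx 0.72457$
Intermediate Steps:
$\frac{1}{\left(-564\right) \left(-938\right)} + \frac{584}{806} = \left(- \frac{1}{564}\right) \left(- \frac{1}{938}\right) + 584 \cdot \frac{1}{806} = \frac{1}{529032} + \frac{292}{403} = \frac{154477747}{213199896}$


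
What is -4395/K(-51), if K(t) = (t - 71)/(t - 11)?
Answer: -136245/61 ≈ -2233.5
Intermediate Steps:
K(t) = (-71 + t)/(-11 + t)
-4395/K(-51) = -4395*(-11 - 51)/(-71 - 51) = -4395/(-122/(-62)) = -4395/((-1/62*(-122))) = -4395/61/31 = -4395*31/61 = -136245/61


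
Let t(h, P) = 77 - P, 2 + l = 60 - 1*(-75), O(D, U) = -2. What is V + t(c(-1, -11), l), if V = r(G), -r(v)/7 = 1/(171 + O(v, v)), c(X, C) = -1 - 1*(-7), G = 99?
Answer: -9471/169 ≈ -56.041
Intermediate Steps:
l = 133 (l = -2 + (60 - 1*(-75)) = -2 + (60 + 75) = -2 + 135 = 133)
c(X, C) = 6 (c(X, C) = -1 + 7 = 6)
r(v) = -7/169 (r(v) = -7/(171 - 2) = -7/169)
V = -7/169 ≈ -0.041420
V + t(c(-1, -11), l) = -7/169 + (77 - 1*133) = -7/169 + (77 - 133) = -7/169 - 56 = -9471/169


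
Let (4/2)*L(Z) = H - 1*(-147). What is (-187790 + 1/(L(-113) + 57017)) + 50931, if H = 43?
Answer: -7816291207/57112 ≈ -1.3686e+5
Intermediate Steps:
L(Z) = 95 (L(Z) = (43 - 1*(-147))/2 = (43 + 147)/2 = (½)*190 = 95)
(-187790 + 1/(L(-113) + 57017)) + 50931 = (-187790 + 1/(95 + 57017)) + 50931 = (-187790 + 1/57112) + 50931 = -10725062479/57112 + 50931 = -7816291207/57112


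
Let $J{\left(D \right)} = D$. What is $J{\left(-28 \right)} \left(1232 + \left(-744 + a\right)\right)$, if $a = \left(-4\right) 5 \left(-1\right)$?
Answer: $-14224$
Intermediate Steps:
$a = 20$ ($a = \left(-20\right) \left(-1\right) = 20$)
$J{\left(-28 \right)} \left(1232 + \left(-744 + a\right)\right) = - 28 \left(1232 + \left(-744 + 20\right)\right) = - 28 \left(1232 - 724\right) = \left(-28\right) 508 = -14224$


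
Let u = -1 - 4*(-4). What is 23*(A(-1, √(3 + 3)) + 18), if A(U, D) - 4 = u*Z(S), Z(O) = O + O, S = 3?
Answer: 2576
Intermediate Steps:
u = 15 (u = -1 + 16 = 15)
Z(O) = 2*O
A(U, D) = 94 (A(U, D) = 4 + 15*(2*3) = 4 + 15*6 = 4 + 90 = 94)
23*(A(-1, √(3 + 3)) + 18) = 23*(94 + 18) = 23*112 = 2576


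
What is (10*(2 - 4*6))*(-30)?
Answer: 6600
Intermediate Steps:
(10*(2 - 4*6))*(-30) = (10*(2 - 24))*(-30) = (10*(-22))*(-30) = -220*(-30) = 6600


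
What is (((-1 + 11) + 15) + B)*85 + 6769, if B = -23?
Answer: 6939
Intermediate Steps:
(((-1 + 11) + 15) + B)*85 + 6769 = (((-1 + 11) + 15) - 23)*85 + 6769 = ((10 + 15) - 23)*85 + 6769 = (25 - 23)*85 + 6769 = 2*85 + 6769 = 170 + 6769 = 6939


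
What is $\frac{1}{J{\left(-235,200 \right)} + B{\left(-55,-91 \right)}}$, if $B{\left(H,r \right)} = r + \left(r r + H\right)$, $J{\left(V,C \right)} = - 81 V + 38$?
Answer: $\frac{1}{27208} \approx 3.6754 \cdot 10^{-5}$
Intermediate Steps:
$J{\left(V,C \right)} = 38 - 81 V$
$B{\left(H,r \right)} = H + r + r^{2}$ ($B{\left(H,r \right)} = r + \left(r^{2} + H\right) = r + \left(H + r^{2}\right) = H + r + r^{2}$)
$\frac{1}{J{\left(-235,200 \right)} + B{\left(-55,-91 \right)}} = \frac{1}{\left(38 - -19035\right) - \left(146 - 8281\right)} = \frac{1}{\left(38 + 19035\right) - -8135} = \frac{1}{19073 + 8135} = \frac{1}{27208}$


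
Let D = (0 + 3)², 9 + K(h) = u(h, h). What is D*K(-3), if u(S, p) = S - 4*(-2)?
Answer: -36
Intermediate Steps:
u(S, p) = 8 + S (u(S, p) = S + 8 = 8 + S)
K(h) = -1 + h (K(h) = -9 + (8 + h) = -1 + h)
D = 9 (D = 3² = 9)
D*K(-3) = 9*(-1 - 3) = 9*(-4) = -36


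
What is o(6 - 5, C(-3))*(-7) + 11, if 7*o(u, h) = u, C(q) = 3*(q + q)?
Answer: 10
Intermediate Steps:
C(q) = 6*q (C(q) = 3*(2*q) = 6*q)
o(u, h) = u/7
o(6 - 5, C(-3))*(-7) + 11 = ((6 - 5)/7)*(-7) + 11 = ((1/7)*1)*(-7) + 11 = (1/7)*(-7) + 11 = -1 + 11 = 10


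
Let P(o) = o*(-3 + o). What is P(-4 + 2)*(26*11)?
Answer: 2860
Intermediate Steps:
P(-4 + 2)*(26*11) = ((-4 + 2)*(-3 + (-4 + 2)))*(26*11) = -2*(-3 - 2)*286 = -2*(-5)*286 = 10*286 = 2860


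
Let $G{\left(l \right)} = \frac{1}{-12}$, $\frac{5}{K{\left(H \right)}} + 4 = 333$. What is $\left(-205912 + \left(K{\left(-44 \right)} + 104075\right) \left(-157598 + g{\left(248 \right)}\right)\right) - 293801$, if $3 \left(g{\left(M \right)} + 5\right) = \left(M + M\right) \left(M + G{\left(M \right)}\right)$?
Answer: $- \frac{3993110867617}{329} \approx -1.2137 \cdot 10^{10}$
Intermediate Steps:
$K{\left(H \right)} = \frac{5}{329}$ ($K{\left(H \right)} = \frac{5}{-4 + 333} = \frac{5}{329}$)
$G{\left(l \right)} = - \frac{1}{12}$
$g{\left(M \right)} = -5 + \frac{2 M \left(- \frac{1}{12} + M\right)}{3}$ ($g{\left(M \right)} = -5 + \frac{\left(M + M\right) \left(M - \frac{1}{12}\right)}{3} = -5 + \frac{2 M \left(- \frac{1}{12} + M\right)}{3}$)
$\left(-205912 + \left(K{\left(-44 \right)} + 104075\right) \left(-157598 + g{\left(248 \right)}\right)\right) - 293801 = \left(-205912 + \left(\frac{5}{329} + 104075\right) \left(-157598 - \left(\frac{169}{9} - \frac{123008}{3}\right)\right)\right) - 293801 = \left(-205912 + \frac{34240680 \left(-157598 - - \frac{368855}{9}\right)}{329}\right) - 293801 = \left(-205912 + \frac{34240680 \left(-157598 + \frac{368855}{9}\right)}{329}\right) - 293801 = \left(-205912 + \frac{34240680}{329} \left(- \frac{1049527}{9}\right)\right) - 293801 = \left(-205912 - \frac{3992946462040}{329}\right) - 293801 = - \frac{3993014207088}{329} - 293801 = - \frac{3993110867617}{329}$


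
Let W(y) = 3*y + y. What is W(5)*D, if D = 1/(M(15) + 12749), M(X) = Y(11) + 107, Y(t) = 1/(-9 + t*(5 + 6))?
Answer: 2240/1439873 ≈ 0.0015557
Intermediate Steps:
Y(t) = 1/(-9 + 11*t) (Y(t) = 1/(-9 + t*11) = 1/(-9 + 11*t))
W(y) = 4*y
M(X) = 11985/112 (M(X) = 1/(-9 + 11*11) + 107 = 1/(-9 + 121) + 107 = 1/112 + 107 = 11985/112)
D = 112/1439873 (D = 1/(11985/112 + 12749) = 1/(1439873/112) = 112/1439873 ≈ 7.7785e-5)
W(5)*D = (4*5)*(112/1439873) = 20*(112/1439873) = 2240/1439873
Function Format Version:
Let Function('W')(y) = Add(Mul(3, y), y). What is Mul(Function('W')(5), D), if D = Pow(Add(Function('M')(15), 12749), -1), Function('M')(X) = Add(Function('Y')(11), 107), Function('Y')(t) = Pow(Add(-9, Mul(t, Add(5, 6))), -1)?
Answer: Rational(2240, 1439873) ≈ 0.0015557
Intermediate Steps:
Function('Y')(t) = Pow(Add(-9, Mul(11, t)), -1) (Function('Y')(t) = Pow(Add(-9, Mul(t, 11)), -1) = Pow(Add(-9, Mul(11, t)), -1))
Function('W')(y) = Mul(4, y)
Function('M')(X) = Rational(11985, 112) (Function('M')(X) = Add(Pow(Add(-9, Mul(11, 11)), -1), 107) = Add(Pow(Add(-9, 121), -1), 107) = Add(Pow(112, -1), 107) = Add(Rational(1, 112), 107) = Rational(11985, 112))
D = Rational(112, 1439873) (D = Pow(Add(Rational(11985, 112), 12749), -1) = Pow(Rational(1439873, 112), -1) = Rational(112, 1439873) ≈ 7.7785e-5)
Mul(Function('W')(5), D) = Mul(Mul(4, 5), Rational(112, 1439873)) = Mul(20, Rational(112, 1439873)) = Rational(2240, 1439873)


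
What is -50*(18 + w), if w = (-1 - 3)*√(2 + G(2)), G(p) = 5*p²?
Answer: -900 + 200*√22 ≈ 38.083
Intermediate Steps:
w = -4*√22 (w = (-1 - 3)*√(2 + 5*2²) = -4*√(2 + 5*4) = -4*√(2 + 20) = -4*√22 ≈ -18.762)
-50*(18 + w) = -50*(18 - 4*√22) = -900 + 200*√22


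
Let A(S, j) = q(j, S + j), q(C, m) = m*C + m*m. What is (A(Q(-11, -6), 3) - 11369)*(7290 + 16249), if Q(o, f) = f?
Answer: -267614891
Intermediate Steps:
q(C, m) = m**2 + C*m (q(C, m) = C*m + m**2 = m**2 + C*m)
A(S, j) = (S + j)*(S + 2*j) (A(S, j) = (S + j)*(j + (S + j)) = (S + j)*(S + 2*j))
(A(Q(-11, -6), 3) - 11369)*(7290 + 16249) = ((-6 + 3)*(-6 + 2*3) - 11369)*(7290 + 16249) = (-3*(-6 + 6) - 11369)*23539 = (-3*0 - 11369)*23539 = (0 - 11369)*23539 = -11369*23539 = -267614891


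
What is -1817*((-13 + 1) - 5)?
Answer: 30889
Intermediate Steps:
-1817*((-13 + 1) - 5) = -1817*(-12 - 5) = -1817*(-17) = 30889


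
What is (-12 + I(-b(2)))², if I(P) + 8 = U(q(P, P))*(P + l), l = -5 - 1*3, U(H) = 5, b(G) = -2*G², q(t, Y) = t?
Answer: 400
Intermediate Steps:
l = -8 (l = -5 - 3 = -8)
I(P) = -48 + 5*P (I(P) = -8 + 5*(P - 8) = -8 + 5*(-8 + P) = -8 + (-40 + 5*P) = -48 + 5*P)
(-12 + I(-b(2)))² = (-12 + (-48 + 5*(-(-2)*2²)))² = (-12 + (-48 + 5*(-(-2)*4)))² = (-12 + (-48 + 5*(-1*(-8))))² = (-12 + (-48 + 5*8))² = (-12 + (-48 + 40))² = (-12 - 8)² = (-20)² = 400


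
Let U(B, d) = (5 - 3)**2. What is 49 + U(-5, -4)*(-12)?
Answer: 1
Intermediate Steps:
U(B, d) = 4 (U(B, d) = 2**2 = 4)
49 + U(-5, -4)*(-12) = 49 + 4*(-12) = 49 - 48 = 1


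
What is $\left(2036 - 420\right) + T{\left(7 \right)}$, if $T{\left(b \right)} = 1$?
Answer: $1617$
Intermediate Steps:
$\left(2036 - 420\right) + T{\left(7 \right)} = \left(2036 - 420\right) + 1 = 1616 + 1 = 1617$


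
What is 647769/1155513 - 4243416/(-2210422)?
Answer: 1055860866821/425695226081 ≈ 2.4803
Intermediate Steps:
647769/1155513 - 4243416/(-2210422) = 647769*(1/1155513) - 4243416*(-1/2210422) = 215923/385171 + 2121708/1105211 = 1055860866821/425695226081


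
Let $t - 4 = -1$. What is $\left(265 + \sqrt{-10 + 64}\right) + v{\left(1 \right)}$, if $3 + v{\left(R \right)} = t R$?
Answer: $265 + 3 \sqrt{6} \approx 272.35$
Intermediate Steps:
$t = 3$ ($t = 4 - 1 = 3$)
$v{\left(R \right)} = -3 + 3 R$
$\left(265 + \sqrt{-10 + 64}\right) + v{\left(1 \right)} = \left(265 + \sqrt{-10 + 64}\right) + \left(-3 + 3 \cdot 1\right) = \left(265 + \sqrt{54}\right) + \left(-3 + 3\right) = \left(265 + 3 \sqrt{6}\right) + 0 = 265 + 3 \sqrt{6}$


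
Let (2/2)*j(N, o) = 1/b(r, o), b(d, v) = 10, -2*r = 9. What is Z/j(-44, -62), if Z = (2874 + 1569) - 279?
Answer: 41640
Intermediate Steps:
r = -9/2 (r = -½*9 = -9/2 ≈ -4.5000)
j(N, o) = ⅒ (j(N, o) = 1/10 = ⅒)
Z = 4164 (Z = 4443 - 279 = 4164)
Z/j(-44, -62) = 4164/(⅒) = 4164*10 = 41640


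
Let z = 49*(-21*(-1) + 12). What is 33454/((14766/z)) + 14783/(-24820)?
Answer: 223737090497/61082020 ≈ 3662.9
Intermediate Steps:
z = 1617 (z = 49*(21 + 12) = 49*33 = 1617)
33454/((14766/z)) + 14783/(-24820) = 33454/((14766/1617)) + 14783/(-24820) = 33454/((14766*(1/1617))) + 14783*(-1/24820) = 33454/(4922/539) - 14783/24820 = 33454*(539/4922) - 14783/24820 = 9015853/2461 - 14783/24820 = 223737090497/61082020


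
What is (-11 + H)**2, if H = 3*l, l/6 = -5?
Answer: 10201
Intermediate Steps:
l = -30 (l = 6*(-5) = -30)
H = -90 (H = 3*(-30) = -90)
(-11 + H)**2 = (-11 - 90)**2 = (-101)**2 = 10201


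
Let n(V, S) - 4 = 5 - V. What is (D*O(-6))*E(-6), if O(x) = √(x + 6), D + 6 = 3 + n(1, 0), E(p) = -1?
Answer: 0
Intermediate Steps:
n(V, S) = 9 - V (n(V, S) = 4 + (5 - V) = 9 - V)
D = 5 (D = -6 + (3 + (9 - 1*1)) = -6 + (3 + (9 - 1)) = -6 + (3 + 8) = -6 + 11 = 5)
O(x) = √(6 + x)
(D*O(-6))*E(-6) = (5*√(6 - 6))*(-1) = (5*√0)*(-1) = (5*0)*(-1) = 0*(-1) = 0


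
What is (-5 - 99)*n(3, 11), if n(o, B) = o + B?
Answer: -1456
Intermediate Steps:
n(o, B) = B + o
(-5 - 99)*n(3, 11) = (-5 - 99)*(11 + 3) = -104*14 = -1456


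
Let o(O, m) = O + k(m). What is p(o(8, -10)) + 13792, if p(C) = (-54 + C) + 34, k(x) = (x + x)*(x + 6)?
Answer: 13860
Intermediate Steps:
k(x) = 2*x*(6 + x) (k(x) = (2*x)*(6 + x) = 2*x*(6 + x))
o(O, m) = O + 2*m*(6 + m)
p(C) = -20 + C
p(o(8, -10)) + 13792 = (-20 + (8 + 2*(-10)*(6 - 10))) + 13792 = (-20 + (8 + 2*(-10)*(-4))) + 13792 = (-20 + (8 + 80)) + 13792 = (-20 + 88) + 13792 = 68 + 13792 = 13860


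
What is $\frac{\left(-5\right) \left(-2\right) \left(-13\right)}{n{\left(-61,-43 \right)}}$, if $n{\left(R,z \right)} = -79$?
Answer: $\frac{130}{79} \approx 1.6456$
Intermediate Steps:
$\frac{\left(-5\right) \left(-2\right) \left(-13\right)}{n{\left(-61,-43 \right)}} = \frac{\left(-5\right) \left(-2\right) \left(-13\right)}{-79} = 10 \left(-13\right) \left(- \frac{1}{79}\right) = \left(-130\right) \left(- \frac{1}{79}\right) = \frac{130}{79}$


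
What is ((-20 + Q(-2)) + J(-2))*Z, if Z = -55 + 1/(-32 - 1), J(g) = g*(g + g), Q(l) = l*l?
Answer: 14528/33 ≈ 440.24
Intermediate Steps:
Q(l) = l**2
J(g) = 2*g**2 (J(g) = g*(2*g) = 2*g**2)
Z = -1816/33 (Z = -55 + 1/(-33) = -55 - 1/33 = -1816/33 ≈ -55.030)
((-20 + Q(-2)) + J(-2))*Z = ((-20 + (-2)**2) + 2*(-2)**2)*(-1816/33) = ((-20 + 4) + 2*4)*(-1816/33) = (-16 + 8)*(-1816/33) = -8*(-1816/33) = 14528/33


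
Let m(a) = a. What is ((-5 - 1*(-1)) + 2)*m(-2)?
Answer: 4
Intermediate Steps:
((-5 - 1*(-1)) + 2)*m(-2) = ((-5 - 1*(-1)) + 2)*(-2) = ((-5 + 1) + 2)*(-2) = (-4 + 2)*(-2) = -2*(-2) = 4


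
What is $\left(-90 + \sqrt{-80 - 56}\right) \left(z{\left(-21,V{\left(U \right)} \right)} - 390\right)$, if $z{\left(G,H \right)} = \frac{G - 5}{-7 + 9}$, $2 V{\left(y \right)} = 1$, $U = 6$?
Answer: $36270 - 806 i \sqrt{34} \approx 36270.0 - 4699.8 i$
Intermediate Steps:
$V{\left(y \right)} = \frac{1}{2}$ ($V{\left(y \right)} = \frac{1}{2} \cdot 1 = \frac{1}{2}$)
$z{\left(G,H \right)} = - \frac{5}{2} + \frac{G}{2}$ ($z{\left(G,H \right)} = \frac{-5 + G}{2} = \left(-5 + G\right) \frac{1}{2} = - \frac{5}{2} + \frac{G}{2}$)
$\left(-90 + \sqrt{-80 - 56}\right) \left(z{\left(-21,V{\left(U \right)} \right)} - 390\right) = \left(-90 + \sqrt{-80 - 56}\right) \left(\left(- \frac{5}{2} + \frac{1}{2} \left(-21\right)\right) - 390\right) = \left(-90 + \sqrt{-136}\right) \left(\left(- \frac{5}{2} - \frac{21}{2}\right) - 390\right) = \left(-90 + 2 i \sqrt{34}\right) \left(-13 - 390\right) = \left(-90 + 2 i \sqrt{34}\right) \left(-403\right) = 36270 - 806 i \sqrt{34}$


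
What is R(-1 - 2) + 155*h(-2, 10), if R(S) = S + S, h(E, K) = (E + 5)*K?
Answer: 4644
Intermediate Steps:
h(E, K) = K*(5 + E) (h(E, K) = (5 + E)*K = K*(5 + E))
R(S) = 2*S
R(-1 - 2) + 155*h(-2, 10) = 2*(-1 - 2) + 155*(10*(5 - 2)) = 2*(-3) + 155*(10*3) = -6 + 155*30 = -6 + 4650 = 4644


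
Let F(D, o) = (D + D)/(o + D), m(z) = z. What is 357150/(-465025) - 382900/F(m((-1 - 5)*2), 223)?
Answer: 375702447259/111606 ≈ 3.3663e+6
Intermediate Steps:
F(D, o) = 2*D/(D + o) (F(D, o) = (2*D)/(D + o) = 2*D/(D + o))
357150/(-465025) - 382900/F(m((-1 - 5)*2), 223) = 357150/(-465025) - 382900*((-1 - 5)*2 + 223)/(4*(-1 - 5)) = 357150*(-1/465025) - 382900/(2*(-6*2)/(-6*2 + 223)) = -14286/18601 - 382900/(2*(-12)/(-12 + 223)) = -14286/18601 - 382900/(2*(-12)/211) = -14286/18601 - 382900/(2*(-12)*(1/211)) = -14286/18601 - 382900/(-24/211) = -14286/18601 - 382900*(-211/24) = -14286/18601 + 20197975/6 = 375702447259/111606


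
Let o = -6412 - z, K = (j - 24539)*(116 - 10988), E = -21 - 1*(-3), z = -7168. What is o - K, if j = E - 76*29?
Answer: -290944836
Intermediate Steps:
E = -18 (E = -21 + 3 = -18)
j = -2222 (j = -18 - 76*29 = -18 - 2204 = -2222)
K = 290945592 (K = (-2222 - 24539)*(116 - 10988) = -26761*(-10872) = 290945592)
o = 756 (o = -6412 - 1*(-7168) = -6412 + 7168 = 756)
o - K = 756 - 1*290945592 = 756 - 290945592 = -290944836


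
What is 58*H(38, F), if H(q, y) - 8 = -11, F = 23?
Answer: -174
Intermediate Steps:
H(q, y) = -3 (H(q, y) = 8 - 11 = -3)
58*H(38, F) = 58*(-3) = -174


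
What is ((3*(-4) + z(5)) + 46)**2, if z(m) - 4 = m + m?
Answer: 2304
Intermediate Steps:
z(m) = 4 + 2*m (z(m) = 4 + (m + m) = 4 + 2*m)
((3*(-4) + z(5)) + 46)**2 = ((3*(-4) + (4 + 2*5)) + 46)**2 = ((-12 + (4 + 10)) + 46)**2 = ((-12 + 14) + 46)**2 = (2 + 46)**2 = 48**2 = 2304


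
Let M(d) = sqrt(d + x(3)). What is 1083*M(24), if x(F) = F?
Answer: 3249*sqrt(3) ≈ 5627.4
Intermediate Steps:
M(d) = sqrt(3 + d) (M(d) = sqrt(d + 3) = sqrt(3 + d))
1083*M(24) = 1083*sqrt(3 + 24) = 1083*sqrt(27) = 1083*(3*sqrt(3)) = 3249*sqrt(3)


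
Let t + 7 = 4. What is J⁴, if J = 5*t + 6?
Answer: 6561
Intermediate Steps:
t = -3 (t = -7 + 4 = -3)
J = -9 (J = 5*(-3) + 6 = -15 + 6 = -9)
J⁴ = (-9)⁴ = 6561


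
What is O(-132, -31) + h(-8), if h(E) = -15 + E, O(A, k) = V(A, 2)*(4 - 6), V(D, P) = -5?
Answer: -13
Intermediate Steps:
O(A, k) = 10 (O(A, k) = -5*(4 - 6) = -5*(-2) = 10)
O(-132, -31) + h(-8) = 10 + (-15 - 8) = 10 - 23 = -13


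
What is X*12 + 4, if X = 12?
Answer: 148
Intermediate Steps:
X*12 + 4 = 12*12 + 4 = 144 + 4 = 148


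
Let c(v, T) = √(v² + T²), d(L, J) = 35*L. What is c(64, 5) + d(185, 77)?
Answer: 6475 + √4121 ≈ 6539.2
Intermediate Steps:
c(v, T) = √(T² + v²)
c(64, 5) + d(185, 77) = √(5² + 64²) + 35*185 = √(25 + 4096) + 6475 = √4121 + 6475 = 6475 + √4121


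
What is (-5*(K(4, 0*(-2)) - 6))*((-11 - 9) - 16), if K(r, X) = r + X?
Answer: -360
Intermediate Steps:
K(r, X) = X + r
(-5*(K(4, 0*(-2)) - 6))*((-11 - 9) - 16) = (-5*((0*(-2) + 4) - 6))*((-11 - 9) - 16) = (-5*((0 + 4) - 6))*(-20 - 16) = -5*(4 - 6)*(-36) = -5*(-2)*(-36) = 10*(-36) = -360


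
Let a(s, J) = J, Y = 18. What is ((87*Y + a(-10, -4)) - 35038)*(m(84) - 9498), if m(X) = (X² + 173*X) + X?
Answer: -407536824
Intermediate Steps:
m(X) = X² + 174*X
((87*Y + a(-10, -4)) - 35038)*(m(84) - 9498) = ((87*18 - 4) - 35038)*(84*(174 + 84) - 9498) = ((1566 - 4) - 35038)*(84*258 - 9498) = (1562 - 35038)*(21672 - 9498) = -33476*12174 = -407536824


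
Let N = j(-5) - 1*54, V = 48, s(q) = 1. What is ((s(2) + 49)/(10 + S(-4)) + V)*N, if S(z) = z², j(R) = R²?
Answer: -18821/13 ≈ -1447.8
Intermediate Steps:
N = -29 (N = (-5)² - 1*54 = 25 - 54 = -29)
((s(2) + 49)/(10 + S(-4)) + V)*N = ((1 + 49)/(10 + (-4)²) + 48)*(-29) = (50/(10 + 16) + 48)*(-29) = (50/26 + 48)*(-29) = (50*(1/26) + 48)*(-29) = (25/13 + 48)*(-29) = (649/13)*(-29) = -18821/13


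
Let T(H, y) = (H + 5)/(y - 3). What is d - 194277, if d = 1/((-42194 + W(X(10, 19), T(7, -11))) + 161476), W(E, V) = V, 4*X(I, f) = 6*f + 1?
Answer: -162215078129/834968 ≈ -1.9428e+5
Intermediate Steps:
T(H, y) = (5 + H)/(-3 + y)
X(I, f) = ¼ + 3*f/2 (X(I, f) = (6*f + 1)/4 = (1 + 6*f)/4 = ¼ + 3*f/2)
d = 7/834968 (d = 1/((-42194 + (5 + 7)/(-3 - 11)) + 161476) = 1/((-42194 + 12/(-14)) + 161476) = 1/((-42194 - 1/14*12) + 161476) = 1/((-42194 - 6/7) + 161476) = 1/(-295364/7 + 161476) = 1/(834968/7) = 7/834968 ≈ 8.3836e-6)
d - 194277 = 7/834968 - 194277 = -162215078129/834968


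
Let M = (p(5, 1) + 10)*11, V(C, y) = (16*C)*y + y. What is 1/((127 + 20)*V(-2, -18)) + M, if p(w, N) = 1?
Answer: 9925147/82026 ≈ 121.00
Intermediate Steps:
V(C, y) = y + 16*C*y (V(C, y) = 16*C*y + y = y + 16*C*y)
M = 121 (M = (1 + 10)*11 = 11*11 = 121)
1/((127 + 20)*V(-2, -18)) + M = 1/((127 + 20)*((-18*(1 + 16*(-2))))) + 121 = 1/(147*((-18*(1 - 32)))) + 121 = 1/(147*((-18*(-31)))) + 121 = (1/147)/558 + 121 = (1/147)*(1/558) + 121 = 1/82026 + 121 = 9925147/82026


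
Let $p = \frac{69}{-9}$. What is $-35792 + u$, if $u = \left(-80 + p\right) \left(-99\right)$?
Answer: $-27113$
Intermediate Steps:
$p = - \frac{23}{3}$ ($p = 69 \left(- \frac{1}{9}\right) = - \frac{23}{3} \approx -7.6667$)
$u = 8679$ ($u = \left(-80 - \frac{23}{3}\right) \left(-99\right) = \left(- \frac{263}{3}\right) \left(-99\right) = 8679$)
$-35792 + u = -35792 + 8679 = -27113$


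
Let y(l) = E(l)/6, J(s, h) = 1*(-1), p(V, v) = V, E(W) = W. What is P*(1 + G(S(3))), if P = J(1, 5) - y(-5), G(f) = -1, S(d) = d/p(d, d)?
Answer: 0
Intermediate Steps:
S(d) = 1 (S(d) = d/d = 1)
J(s, h) = -1
y(l) = l/6
P = -1/6 (P = -1 - (-5)/6 = -1 - 1*(-5/6) = -1 + 5/6 = -1/6 ≈ -0.16667)
P*(1 + G(S(3))) = -(1 - 1)/6 = -1/6*0 = 0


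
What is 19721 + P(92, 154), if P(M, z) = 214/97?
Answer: 1913151/97 ≈ 19723.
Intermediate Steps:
P(M, z) = 214/97 (P(M, z) = 214*(1/97) = 214/97)
19721 + P(92, 154) = 19721 + 214/97 = 1913151/97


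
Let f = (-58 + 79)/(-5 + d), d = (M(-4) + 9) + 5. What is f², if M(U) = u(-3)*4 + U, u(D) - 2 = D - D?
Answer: 441/169 ≈ 2.6095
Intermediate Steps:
u(D) = 2 (u(D) = 2 + (D - D) = 2 + 0 = 2)
M(U) = 8 + U (M(U) = 2*4 + U = 8 + U)
d = 18 (d = ((8 - 4) + 9) + 5 = (4 + 9) + 5 = 13 + 5 = 18)
f = 21/13 (f = (-58 + 79)/(-5 + 18) = 21/13 ≈ 1.6154)
f² = (21/13)² = 441/169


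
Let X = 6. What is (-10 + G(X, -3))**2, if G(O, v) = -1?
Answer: 121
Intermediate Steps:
(-10 + G(X, -3))**2 = (-10 - 1)**2 = (-11)**2 = 121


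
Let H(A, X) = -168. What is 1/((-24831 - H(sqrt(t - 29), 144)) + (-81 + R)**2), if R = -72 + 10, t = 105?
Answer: -1/4214 ≈ -0.00023730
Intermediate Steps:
R = -62
1/((-24831 - H(sqrt(t - 29), 144)) + (-81 + R)**2) = 1/((-24831 - 1*(-168)) + (-81 - 62)**2) = 1/((-24831 + 168) + (-143)**2) = 1/(-24663 + 20449) = 1/(-4214) = -1/4214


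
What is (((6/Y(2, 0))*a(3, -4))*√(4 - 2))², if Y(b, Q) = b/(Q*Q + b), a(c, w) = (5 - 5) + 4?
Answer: 1152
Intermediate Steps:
a(c, w) = 4 (a(c, w) = 0 + 4 = 4)
Y(b, Q) = b/(b + Q²) (Y(b, Q) = b/(Q² + b) = b/(b + Q²))
(((6/Y(2, 0))*a(3, -4))*√(4 - 2))² = (((6/((2/(2 + 0²))))*4)*√(4 - 2))² = (((6/((2/(2 + 0))))*4)*√2)² = (((6/((2/2)))*4)*√2)² = (((6/((2*(½))))*4)*√2)² = (((6/1)*4)*√2)² = (((6*1)*4)*√2)² = ((6*4)*√2)² = (24*√2)² = 1152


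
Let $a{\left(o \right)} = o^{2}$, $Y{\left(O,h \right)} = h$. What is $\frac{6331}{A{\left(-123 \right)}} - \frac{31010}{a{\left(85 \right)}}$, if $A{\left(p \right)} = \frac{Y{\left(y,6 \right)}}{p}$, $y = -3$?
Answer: $- \frac{375092499}{2890} \approx -1.2979 \cdot 10^{5}$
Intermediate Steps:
$A{\left(p \right)} = \frac{6}{p}$
$\frac{6331}{A{\left(-123 \right)}} - \frac{31010}{a{\left(85 \right)}} = \frac{6331}{6 \frac{1}{-123}} - \frac{31010}{85^{2}} = \frac{6331}{6 \left(- \frac{1}{123}\right)} - \frac{31010}{7225} = \frac{6331}{- \frac{2}{41}} - \frac{6202}{1445} = 6331 \left(- \frac{41}{2}\right) - \frac{6202}{1445} = - \frac{259571}{2} - \frac{6202}{1445} = - \frac{375092499}{2890}$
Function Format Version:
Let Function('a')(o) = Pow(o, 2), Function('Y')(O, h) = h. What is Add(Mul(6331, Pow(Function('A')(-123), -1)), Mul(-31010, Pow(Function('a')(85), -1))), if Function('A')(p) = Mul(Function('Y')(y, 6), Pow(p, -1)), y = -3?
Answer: Rational(-375092499, 2890) ≈ -1.2979e+5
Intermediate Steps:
Function('A')(p) = Mul(6, Pow(p, -1))
Add(Mul(6331, Pow(Function('A')(-123), -1)), Mul(-31010, Pow(Function('a')(85), -1))) = Add(Mul(6331, Pow(Mul(6, Pow(-123, -1)), -1)), Mul(-31010, Pow(Pow(85, 2), -1))) = Add(Mul(6331, Pow(Mul(6, Rational(-1, 123)), -1)), Mul(-31010, Pow(7225, -1))) = Add(Mul(6331, Pow(Rational(-2, 41), -1)), Mul(-31010, Rational(1, 7225))) = Add(Mul(6331, Rational(-41, 2)), Rational(-6202, 1445)) = Add(Rational(-259571, 2), Rational(-6202, 1445)) = Rational(-375092499, 2890)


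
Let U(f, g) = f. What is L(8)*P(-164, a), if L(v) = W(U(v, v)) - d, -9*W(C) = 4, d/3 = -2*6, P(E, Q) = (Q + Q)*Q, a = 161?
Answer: 16589440/9 ≈ 1.8433e+6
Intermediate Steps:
P(E, Q) = 2*Q² (P(E, Q) = (2*Q)*Q = 2*Q²)
d = -36 (d = 3*(-2*6) = 3*(-12) = -36)
W(C) = -4/9 (W(C) = -⅑*4 = -4/9)
L(v) = 320/9 (L(v) = -4/9 - 1*(-36) = -4/9 + 36 = 320/9)
L(8)*P(-164, a) = 320*(2*161²)/9 = 320*(2*25921)/9 = (320/9)*51842 = 16589440/9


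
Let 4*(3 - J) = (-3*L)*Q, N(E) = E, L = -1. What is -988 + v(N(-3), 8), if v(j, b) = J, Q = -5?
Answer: -3925/4 ≈ -981.25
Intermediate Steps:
J = 27/4 (J = 3 - (-3*(-1))*(-5)/4 = 3 - 3*(-5)/4 = 3 - ¼*(-15) = 3 + 15/4 = 27/4 ≈ 6.7500)
v(j, b) = 27/4
-988 + v(N(-3), 8) = -988 + 27/4 = -3925/4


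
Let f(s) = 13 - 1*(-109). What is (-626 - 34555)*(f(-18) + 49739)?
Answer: -1754159841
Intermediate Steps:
f(s) = 122 (f(s) = 13 + 109 = 122)
(-626 - 34555)*(f(-18) + 49739) = (-626 - 34555)*(122 + 49739) = -35181*49861 = -1754159841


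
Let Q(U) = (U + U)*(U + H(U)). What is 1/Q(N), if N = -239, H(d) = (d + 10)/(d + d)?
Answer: 1/114013 ≈ 8.7709e-6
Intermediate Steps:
H(d) = (10 + d)/(2*d) (H(d) = (10 + d)/((2*d)) = (10 + d)*(1/(2*d)) = (10 + d)/(2*d))
Q(U) = 2*U*(U + (10 + U)/(2*U)) (Q(U) = (U + U)*(U + (10 + U)/(2*U)) = (2*U)*(U + (10 + U)/(2*U)) = 2*U*(U + (10 + U)/(2*U)))
1/Q(N) = 1/(10 - 239 + 2*(-239)²) = 1/(10 - 239 + 2*57121) = 1/(10 - 239 + 114242) = 1/114013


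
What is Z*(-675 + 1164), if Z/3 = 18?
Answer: 26406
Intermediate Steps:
Z = 54 (Z = 3*18 = 54)
Z*(-675 + 1164) = 54*(-675 + 1164) = 54*489 = 26406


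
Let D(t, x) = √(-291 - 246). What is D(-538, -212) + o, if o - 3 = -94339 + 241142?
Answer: 146806 + I*√537 ≈ 1.4681e+5 + 23.173*I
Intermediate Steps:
D(t, x) = I*√537 (D(t, x) = √(-537) = I*√537)
o = 146806 (o = 3 + (-94339 + 241142) = 3 + 146803 = 146806)
D(-538, -212) + o = I*√537 + 146806 = 146806 + I*√537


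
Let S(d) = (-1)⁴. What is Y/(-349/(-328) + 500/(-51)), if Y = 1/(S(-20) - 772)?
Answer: 5576/37573657 ≈ 0.00014840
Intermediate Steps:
S(d) = 1
Y = -1/771 (Y = 1/(1 - 772) = 1/(-771) = -1/771 ≈ -0.0012970)
Y/(-349/(-328) + 500/(-51)) = -1/(771*(-349/(-328) + 500/(-51))) = -1/(771*(-349*(-1/328) + 500*(-1/51))) = -1/(771*(349/328 - 500/51)) = -1/(771*(-146201/16728)) = -1/771*(-16728/146201) = 5576/37573657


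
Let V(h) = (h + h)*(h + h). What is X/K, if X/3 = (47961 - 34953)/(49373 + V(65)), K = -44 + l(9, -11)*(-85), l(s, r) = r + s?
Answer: 2168/463911 ≈ 0.0046733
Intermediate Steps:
K = 126 (K = -44 + (-11 + 9)*(-85) = -44 - 2*(-85) = -44 + 170 = 126)
V(h) = 4*h² (V(h) = (2*h)*(2*h) = 4*h²)
X = 13008/22091 (X = 3*((47961 - 34953)/(49373 + 4*65²)) = 3*(13008/(49373 + 4*4225)) = 3*(13008/(49373 + 16900)) = 3*(13008/66273) = 3*(13008*(1/66273)) = 3*(4336/22091) = 13008/22091 ≈ 0.58884)
X/K = (13008/22091)/126 = (13008/22091)*(1/126) = 2168/463911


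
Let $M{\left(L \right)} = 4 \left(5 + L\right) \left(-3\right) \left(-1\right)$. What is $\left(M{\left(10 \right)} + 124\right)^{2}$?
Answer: $92416$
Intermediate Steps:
$M{\left(L \right)} = 60 + 12 L$ ($M{\left(L \right)} = 4 \left(-15 - 3 L\right) \left(-1\right) = \left(-60 - 12 L\right) \left(-1\right) = 60 + 12 L$)
$\left(M{\left(10 \right)} + 124\right)^{2} = \left(\left(60 + 12 \cdot 10\right) + 124\right)^{2} = \left(\left(60 + 120\right) + 124\right)^{2} = \left(180 + 124\right)^{2} = 304^{2} = 92416$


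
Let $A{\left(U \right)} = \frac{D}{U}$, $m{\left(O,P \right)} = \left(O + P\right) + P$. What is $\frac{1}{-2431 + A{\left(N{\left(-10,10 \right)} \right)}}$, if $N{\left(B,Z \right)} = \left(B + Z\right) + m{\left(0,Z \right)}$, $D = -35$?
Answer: $- \frac{4}{9731} \approx -0.00041106$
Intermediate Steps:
$m{\left(O,P \right)} = O + 2 P$
$N{\left(B,Z \right)} = B + 3 Z$ ($N{\left(B,Z \right)} = \left(B + Z\right) + \left(0 + 2 Z\right) = \left(B + Z\right) + 2 Z = B + 3 Z$)
$A{\left(U \right)} = - \frac{35}{U}$
$\frac{1}{-2431 + A{\left(N{\left(-10,10 \right)} \right)}} = \frac{1}{-2431 - \frac{35}{-10 + 3 \cdot 10}} = \frac{1}{-2431 - \frac{35}{-10 + 30}} = \frac{1}{-2431 - \frac{35}{20}} = \frac{1}{-2431 - \frac{7}{4}} = \frac{1}{- \frac{9731}{4}} = - \frac{4}{9731}$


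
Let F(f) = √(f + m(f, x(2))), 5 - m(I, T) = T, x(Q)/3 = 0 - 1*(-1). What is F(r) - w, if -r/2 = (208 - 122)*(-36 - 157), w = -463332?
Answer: 463332 + √33198 ≈ 4.6351e+5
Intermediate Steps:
x(Q) = 3 (x(Q) = 3*(0 - 1*(-1)) = 3*(0 + 1) = 3*1 = 3)
r = 33196 (r = -2*(208 - 122)*(-36 - 157) = -172*(-193) = -2*(-16598) = 33196)
m(I, T) = 5 - T
F(f) = √(2 + f) (F(f) = √(f + (5 - 1*3)) = √(f + (5 - 3)) = √(f + 2) = √(2 + f))
F(r) - w = √(2 + 33196) - 1*(-463332) = √33198 + 463332 = 463332 + √33198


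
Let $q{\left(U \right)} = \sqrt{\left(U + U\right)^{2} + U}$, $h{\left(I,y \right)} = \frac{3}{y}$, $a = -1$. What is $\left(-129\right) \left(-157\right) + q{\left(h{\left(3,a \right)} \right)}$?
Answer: $20253 + \sqrt{33} \approx 20259.0$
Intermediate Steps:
$q{\left(U \right)} = \sqrt{U + 4 U^{2}}$ ($q{\left(U \right)} = \sqrt{\left(2 U\right)^{2} + U} = \sqrt{4 U^{2} + U} = \sqrt{U + 4 U^{2}}$)
$\left(-129\right) \left(-157\right) + q{\left(h{\left(3,a \right)} \right)} = \left(-129\right) \left(-157\right) + \sqrt{\frac{3}{-1} \left(1 + 4 \frac{3}{-1}\right)} = 20253 + \sqrt{3 \left(-1\right) \left(1 + 4 \cdot 3 \left(-1\right)\right)} = 20253 + \sqrt{- 3 \left(1 + 4 \left(-3\right)\right)} = 20253 + \sqrt{- 3 \left(1 - 12\right)} = 20253 + \sqrt{\left(-3\right) \left(-11\right)} = 20253 + \sqrt{33}$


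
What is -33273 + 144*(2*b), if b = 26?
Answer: -25785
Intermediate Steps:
-33273 + 144*(2*b) = -33273 + 144*(2*26) = -33273 + 144*52 = -33273 + 7488 = -25785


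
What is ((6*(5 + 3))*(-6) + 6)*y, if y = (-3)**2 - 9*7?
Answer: 15228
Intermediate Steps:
y = -54 (y = 9 - 63 = -54)
((6*(5 + 3))*(-6) + 6)*y = ((6*(5 + 3))*(-6) + 6)*(-54) = ((6*8)*(-6) + 6)*(-54) = (48*(-6) + 6)*(-54) = (-288 + 6)*(-54) = -282*(-54) = 15228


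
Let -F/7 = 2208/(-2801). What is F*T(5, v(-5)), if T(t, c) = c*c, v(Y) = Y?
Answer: 386400/2801 ≈ 137.95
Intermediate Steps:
T(t, c) = c**2
F = 15456/2801 (F = -15456/(-2801) = -15456*(-1)/2801 = -7*(-2208/2801) = 15456/2801 ≈ 5.5180)
F*T(5, v(-5)) = (15456/2801)*(-5)**2 = (15456/2801)*25 = 386400/2801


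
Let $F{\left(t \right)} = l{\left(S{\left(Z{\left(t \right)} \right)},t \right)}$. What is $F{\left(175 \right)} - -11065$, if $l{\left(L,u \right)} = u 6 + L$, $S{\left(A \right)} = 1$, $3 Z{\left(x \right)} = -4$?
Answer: $12116$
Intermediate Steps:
$Z{\left(x \right)} = - \frac{4}{3}$ ($Z{\left(x \right)} = \frac{1}{3} \left(-4\right) = - \frac{4}{3}$)
$l{\left(L,u \right)} = L + 6 u$ ($l{\left(L,u \right)} = 6 u + L = L + 6 u$)
$F{\left(t \right)} = 1 + 6 t$
$F{\left(175 \right)} - -11065 = \left(1 + 6 \cdot 175\right) - -11065 = \left(1 + 1050\right) + 11065 = 1051 + 11065 = 12116$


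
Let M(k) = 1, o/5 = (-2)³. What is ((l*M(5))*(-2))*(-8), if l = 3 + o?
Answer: -592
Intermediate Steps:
o = -40 (o = 5*(-2)³ = 5*(-8) = -40)
l = -37 (l = 3 - 40 = -37)
((l*M(5))*(-2))*(-8) = (-37*1*(-2))*(-8) = -37*(-2)*(-8) = 74*(-8) = -592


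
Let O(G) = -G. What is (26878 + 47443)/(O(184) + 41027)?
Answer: 74321/40843 ≈ 1.8197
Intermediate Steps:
(26878 + 47443)/(O(184) + 41027) = (26878 + 47443)/(-1*184 + 41027) = 74321/(-184 + 41027) = 74321/40843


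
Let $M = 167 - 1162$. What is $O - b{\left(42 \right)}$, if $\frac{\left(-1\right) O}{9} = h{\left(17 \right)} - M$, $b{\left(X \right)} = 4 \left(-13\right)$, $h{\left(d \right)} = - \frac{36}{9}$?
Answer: $-8867$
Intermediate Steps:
$h{\left(d \right)} = -4$ ($h{\left(d \right)} = \left(-36\right) \frac{1}{9} = -4$)
$M = -995$ ($M = 167 - 1162 = -995$)
$b{\left(X \right)} = -52$
$O = -8919$ ($O = - 9 \left(-4 - -995\right) = - 9 \left(-4 + 995\right) = \left(-9\right) 991 = -8919$)
$O - b{\left(42 \right)} = -8919 - -52 = -8919 + 52 = -8867$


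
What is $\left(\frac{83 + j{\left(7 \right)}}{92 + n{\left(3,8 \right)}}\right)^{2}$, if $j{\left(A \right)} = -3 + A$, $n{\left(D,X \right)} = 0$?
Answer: $\frac{7569}{8464} \approx 0.89426$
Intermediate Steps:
$\left(\frac{83 + j{\left(7 \right)}}{92 + n{\left(3,8 \right)}}\right)^{2} = \left(\frac{83 + \left(-3 + 7\right)}{92 + 0}\right)^{2} = \left(\frac{83 + 4}{92}\right)^{2} = \left(87 \cdot \frac{1}{92}\right)^{2} = \left(\frac{87}{92}\right)^{2} = \frac{7569}{8464}$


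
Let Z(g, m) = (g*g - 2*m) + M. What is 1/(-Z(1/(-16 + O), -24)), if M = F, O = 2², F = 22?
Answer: -144/10081 ≈ -0.014284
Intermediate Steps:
O = 4
M = 22
Z(g, m) = 22 + g² - 2*m (Z(g, m) = (g*g - 2*m) + 22 = (g² - 2*m) + 22 = 22 + g² - 2*m)
1/(-Z(1/(-16 + O), -24)) = 1/(-(22 + (1/(-16 + 4))² - 2*(-24))) = 1/(-(22 + (1/(-12))² + 48)) = 1/(-(22 + (-1/12)² + 48)) = 1/(-(22 + 1/144 + 48)) = 1/(-1*10081/144) = 1/(-10081/144) = -144/10081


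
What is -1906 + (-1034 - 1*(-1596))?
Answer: -1344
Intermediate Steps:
-1906 + (-1034 - 1*(-1596)) = -1906 + (-1034 + 1596) = -1906 + 562 = -1344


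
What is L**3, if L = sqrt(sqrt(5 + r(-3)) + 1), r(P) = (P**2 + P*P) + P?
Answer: (1 + 2*sqrt(5))**(3/2) ≈ 12.801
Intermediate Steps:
r(P) = P + 2*P**2 (r(P) = (P**2 + P**2) + P = 2*P**2 + P = P + 2*P**2)
L = sqrt(1 + 2*sqrt(5)) (L = sqrt(sqrt(5 - 3*(1 + 2*(-3))) + 1) = sqrt(sqrt(5 - 3*(1 - 6)) + 1) = sqrt(sqrt(5 - 3*(-5)) + 1) = sqrt(sqrt(5 + 15) + 1) = sqrt(sqrt(20) + 1) = sqrt(2*sqrt(5) + 1) = sqrt(1 + 2*sqrt(5)) ≈ 2.3393)
L**3 = (sqrt(1 + 2*sqrt(5)))**3 = (1 + 2*sqrt(5))**(3/2)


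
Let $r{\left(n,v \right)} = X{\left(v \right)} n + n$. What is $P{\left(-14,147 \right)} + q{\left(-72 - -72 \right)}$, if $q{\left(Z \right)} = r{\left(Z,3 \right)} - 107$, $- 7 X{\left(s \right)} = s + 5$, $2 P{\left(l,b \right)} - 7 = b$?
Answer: $-30$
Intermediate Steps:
$P{\left(l,b \right)} = \frac{7}{2} + \frac{b}{2}$
$X{\left(s \right)} = - \frac{5}{7} - \frac{s}{7}$ ($X{\left(s \right)} = - \frac{s + 5}{7} = - \frac{5 + s}{7} = - \frac{5}{7} - \frac{s}{7}$)
$r{\left(n,v \right)} = n + n \left(- \frac{5}{7} - \frac{v}{7}\right)$ ($r{\left(n,v \right)} = \left(- \frac{5}{7} - \frac{v}{7}\right) n + n = n \left(- \frac{5}{7} - \frac{v}{7}\right) + n = n + n \left(- \frac{5}{7} - \frac{v}{7}\right)$)
$q{\left(Z \right)} = -107 - \frac{Z}{7}$ ($q{\left(Z \right)} = \frac{Z \left(2 - 3\right)}{7} - 107 = \frac{1}{7} Z \left(-1\right) - 107 = - \frac{Z}{7} - 107 = -107 - \frac{Z}{7}$)
$P{\left(-14,147 \right)} + q{\left(-72 - -72 \right)} = \left(\frac{7}{2} + \frac{1}{2} \cdot 147\right) - \left(107 + \frac{-72 - -72}{7}\right) = \left(\frac{7}{2} + \frac{147}{2}\right) - \left(107 + \frac{-72 + 72}{7}\right) = 77 - 107 = -30$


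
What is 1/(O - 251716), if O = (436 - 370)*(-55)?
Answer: -1/255346 ≈ -3.9163e-6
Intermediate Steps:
O = -3630 (O = 66*(-55) = -3630)
1/(O - 251716) = 1/(-3630 - 251716) = 1/(-255346) = -1/255346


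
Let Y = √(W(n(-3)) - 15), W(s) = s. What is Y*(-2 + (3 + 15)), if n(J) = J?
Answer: 48*I*√2 ≈ 67.882*I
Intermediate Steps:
Y = 3*I*√2 (Y = √(-3 - 15) = √(-18) = 3*I*√2 ≈ 4.2426*I)
Y*(-2 + (3 + 15)) = (3*I*√2)*(-2 + (3 + 15)) = (3*I*√2)*(-2 + 18) = (3*I*√2)*16 = 48*I*√2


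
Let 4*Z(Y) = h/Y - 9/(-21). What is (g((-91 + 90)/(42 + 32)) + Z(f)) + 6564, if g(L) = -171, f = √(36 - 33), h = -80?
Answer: 179007/28 - 20*√3/3 ≈ 6381.6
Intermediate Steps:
f = √3 ≈ 1.7320
Z(Y) = 3/28 - 20/Y (Z(Y) = (-80/Y - 9/(-21))/4 = (-80/Y - 9*(-1/21))/4 = (-80/Y + 3/7)/4 = (3/7 - 80/Y)/4 = 3/28 - 20/Y)
(g((-91 + 90)/(42 + 32)) + Z(f)) + 6564 = (-171 + (3/28 - 20*√3/3)) + 6564 = (-4785/28 - 20*√3/3) + 6564 = 179007/28 - 20*√3/3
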